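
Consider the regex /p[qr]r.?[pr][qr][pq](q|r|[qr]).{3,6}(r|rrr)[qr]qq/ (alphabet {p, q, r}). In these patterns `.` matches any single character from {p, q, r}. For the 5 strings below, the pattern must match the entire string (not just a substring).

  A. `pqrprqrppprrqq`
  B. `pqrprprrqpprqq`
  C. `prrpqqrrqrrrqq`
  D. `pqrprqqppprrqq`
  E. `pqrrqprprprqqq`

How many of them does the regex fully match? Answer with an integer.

4

A → match
B → no match
C → match
D → match
E → match
Total matched: 4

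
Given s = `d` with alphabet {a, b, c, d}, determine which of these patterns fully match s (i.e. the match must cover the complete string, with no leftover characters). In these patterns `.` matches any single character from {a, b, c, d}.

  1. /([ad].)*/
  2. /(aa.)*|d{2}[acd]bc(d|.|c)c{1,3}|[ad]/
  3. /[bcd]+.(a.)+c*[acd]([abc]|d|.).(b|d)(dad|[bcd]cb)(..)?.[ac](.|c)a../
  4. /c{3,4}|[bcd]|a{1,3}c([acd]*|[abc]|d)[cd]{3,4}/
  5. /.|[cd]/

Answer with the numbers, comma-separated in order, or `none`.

2, 4, 5

1 → no match
2 → match
3 → no match
4 → match
5 → match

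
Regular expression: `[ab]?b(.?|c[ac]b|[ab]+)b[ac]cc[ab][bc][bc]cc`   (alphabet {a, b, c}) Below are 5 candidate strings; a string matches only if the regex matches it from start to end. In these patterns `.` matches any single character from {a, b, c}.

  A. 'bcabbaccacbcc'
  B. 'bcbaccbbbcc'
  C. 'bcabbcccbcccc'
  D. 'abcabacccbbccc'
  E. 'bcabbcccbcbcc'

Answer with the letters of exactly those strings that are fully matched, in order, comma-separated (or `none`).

A → match
B → match
C → match
D → no match
E → match

A, B, C, E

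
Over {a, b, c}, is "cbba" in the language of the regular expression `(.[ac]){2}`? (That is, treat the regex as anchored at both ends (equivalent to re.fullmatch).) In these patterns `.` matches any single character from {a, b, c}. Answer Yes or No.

No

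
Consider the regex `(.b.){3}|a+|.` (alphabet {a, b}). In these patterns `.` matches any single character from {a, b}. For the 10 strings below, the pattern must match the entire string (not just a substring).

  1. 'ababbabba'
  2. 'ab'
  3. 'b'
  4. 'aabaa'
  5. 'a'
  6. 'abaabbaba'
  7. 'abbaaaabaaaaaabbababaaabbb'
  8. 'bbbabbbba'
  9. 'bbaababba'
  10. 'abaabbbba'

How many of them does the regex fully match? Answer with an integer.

1 → match
2 → no match
3 → match
4 → no match
5 → match
6 → match
7 → no match
8 → match
9 → match
10 → match
Total matched: 7

7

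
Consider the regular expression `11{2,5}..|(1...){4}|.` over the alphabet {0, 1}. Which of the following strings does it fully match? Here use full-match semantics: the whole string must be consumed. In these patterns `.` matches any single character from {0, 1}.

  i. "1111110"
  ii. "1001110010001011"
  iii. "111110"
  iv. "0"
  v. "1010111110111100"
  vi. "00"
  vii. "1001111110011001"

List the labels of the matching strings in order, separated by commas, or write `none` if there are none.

i, ii, iii, iv, v, vii

i → match
ii → match
iii → match
iv → match
v → match
vi → no match
vii → match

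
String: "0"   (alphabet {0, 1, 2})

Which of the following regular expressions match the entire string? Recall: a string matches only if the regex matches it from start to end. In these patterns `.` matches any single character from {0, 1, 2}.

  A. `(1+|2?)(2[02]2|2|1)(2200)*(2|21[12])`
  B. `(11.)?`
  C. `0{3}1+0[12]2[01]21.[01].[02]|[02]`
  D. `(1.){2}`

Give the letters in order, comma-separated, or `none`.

C

A → no match
B → no match
C → match
D → no match — must start with "1"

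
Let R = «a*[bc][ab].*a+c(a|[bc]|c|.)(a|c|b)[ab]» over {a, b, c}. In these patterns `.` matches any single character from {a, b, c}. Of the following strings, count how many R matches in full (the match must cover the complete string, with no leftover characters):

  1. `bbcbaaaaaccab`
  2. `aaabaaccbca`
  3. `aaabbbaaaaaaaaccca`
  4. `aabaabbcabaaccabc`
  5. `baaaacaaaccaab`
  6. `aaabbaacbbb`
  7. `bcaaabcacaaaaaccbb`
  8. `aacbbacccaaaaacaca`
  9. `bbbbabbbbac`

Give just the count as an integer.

4

1 → match
2. `aaabaaccbca` → no match
3 → match
4 → no match
5 → no match
6. `aaabbaacbbb` → match
7 → no match
8 → match
9. `bbbbabbbbac` → no match
Total matched: 4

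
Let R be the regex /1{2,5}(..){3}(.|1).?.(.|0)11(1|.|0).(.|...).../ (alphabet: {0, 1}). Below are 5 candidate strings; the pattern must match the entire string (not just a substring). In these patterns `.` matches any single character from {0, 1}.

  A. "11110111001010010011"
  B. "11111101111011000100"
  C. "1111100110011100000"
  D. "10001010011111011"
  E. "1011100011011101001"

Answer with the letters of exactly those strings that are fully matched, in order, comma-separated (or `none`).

A → no match
B → match
C → match
D → no match
E → no match

B, C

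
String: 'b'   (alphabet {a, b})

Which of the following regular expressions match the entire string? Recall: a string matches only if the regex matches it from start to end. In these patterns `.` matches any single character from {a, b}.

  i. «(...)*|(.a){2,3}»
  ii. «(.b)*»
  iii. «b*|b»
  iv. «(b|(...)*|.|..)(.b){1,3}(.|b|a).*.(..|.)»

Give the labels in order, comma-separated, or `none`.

iii

i → no match
ii → no match
iii → match
iv → no match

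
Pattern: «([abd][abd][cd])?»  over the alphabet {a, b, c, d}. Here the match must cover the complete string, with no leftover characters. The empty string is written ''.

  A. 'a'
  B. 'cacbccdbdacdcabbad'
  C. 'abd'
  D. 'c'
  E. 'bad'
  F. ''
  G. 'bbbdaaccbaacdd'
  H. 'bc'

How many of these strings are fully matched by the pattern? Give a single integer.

3

A → no match
B → no match
C → match
D → no match
E → match
F → match
G → no match
H → no match
Total matched: 3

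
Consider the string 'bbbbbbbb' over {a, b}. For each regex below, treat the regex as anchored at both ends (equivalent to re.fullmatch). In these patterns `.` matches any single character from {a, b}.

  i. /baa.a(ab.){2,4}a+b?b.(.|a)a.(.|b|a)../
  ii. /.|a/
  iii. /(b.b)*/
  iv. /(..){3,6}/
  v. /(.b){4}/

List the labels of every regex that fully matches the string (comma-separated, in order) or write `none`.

i → no match — must start with 'baa'
ii → no match
iii → no match
iv → match
v → match

iv, v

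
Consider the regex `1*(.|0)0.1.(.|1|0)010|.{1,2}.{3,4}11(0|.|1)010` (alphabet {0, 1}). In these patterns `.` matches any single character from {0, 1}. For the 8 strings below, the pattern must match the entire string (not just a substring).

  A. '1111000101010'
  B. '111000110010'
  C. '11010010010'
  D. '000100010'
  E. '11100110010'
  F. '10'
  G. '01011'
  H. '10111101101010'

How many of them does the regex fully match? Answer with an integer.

4

A → match
B → match
C → no match
D → match
E → match
F → no match — must end with '010'
G → no match — must end with '010'
H → no match
Total matched: 4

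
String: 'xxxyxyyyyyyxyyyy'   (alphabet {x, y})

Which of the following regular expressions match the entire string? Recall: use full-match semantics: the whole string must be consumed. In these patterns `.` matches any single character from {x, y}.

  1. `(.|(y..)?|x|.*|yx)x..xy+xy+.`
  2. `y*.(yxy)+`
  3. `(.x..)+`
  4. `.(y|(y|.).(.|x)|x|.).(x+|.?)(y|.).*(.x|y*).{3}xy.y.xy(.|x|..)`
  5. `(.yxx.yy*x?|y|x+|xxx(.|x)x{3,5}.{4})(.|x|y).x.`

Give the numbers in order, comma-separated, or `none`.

1

1 → match
2 → no match — must end with 'yxy'
3 → no match
4 → no match
5 → no match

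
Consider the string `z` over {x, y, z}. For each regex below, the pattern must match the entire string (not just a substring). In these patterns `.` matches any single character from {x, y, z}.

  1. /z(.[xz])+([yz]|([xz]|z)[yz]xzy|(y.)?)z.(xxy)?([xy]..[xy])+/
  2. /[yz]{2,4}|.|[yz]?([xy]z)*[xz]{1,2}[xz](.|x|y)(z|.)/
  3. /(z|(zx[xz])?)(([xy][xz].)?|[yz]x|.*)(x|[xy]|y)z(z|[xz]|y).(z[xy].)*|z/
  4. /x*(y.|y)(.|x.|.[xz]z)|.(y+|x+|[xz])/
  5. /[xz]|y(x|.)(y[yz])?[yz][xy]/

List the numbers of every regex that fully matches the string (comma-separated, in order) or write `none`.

2, 3, 5

1 → no match
2 → match
3 → match
4 → no match
5 → match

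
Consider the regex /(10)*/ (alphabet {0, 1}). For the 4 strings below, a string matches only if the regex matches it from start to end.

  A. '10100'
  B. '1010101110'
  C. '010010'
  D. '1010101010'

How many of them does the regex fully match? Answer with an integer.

1

A → no match
B → no match
C → no match
D → match
Total matched: 1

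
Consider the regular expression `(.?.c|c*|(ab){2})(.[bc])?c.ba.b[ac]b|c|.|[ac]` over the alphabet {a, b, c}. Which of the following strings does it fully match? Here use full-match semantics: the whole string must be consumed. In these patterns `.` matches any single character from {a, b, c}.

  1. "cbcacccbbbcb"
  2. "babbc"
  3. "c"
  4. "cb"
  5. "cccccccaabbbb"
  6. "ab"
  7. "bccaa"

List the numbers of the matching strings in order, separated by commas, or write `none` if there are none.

1 → no match
2 → no match
3 → match
4 → no match
5 → no match
6 → no match
7 → no match

3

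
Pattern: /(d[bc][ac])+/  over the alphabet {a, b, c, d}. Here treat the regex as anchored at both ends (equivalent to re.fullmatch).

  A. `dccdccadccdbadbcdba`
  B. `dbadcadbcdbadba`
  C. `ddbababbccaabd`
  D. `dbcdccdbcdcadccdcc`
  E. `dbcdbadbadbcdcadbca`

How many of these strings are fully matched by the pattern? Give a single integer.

A → no match
B → match
C → no match
D → match
E → no match
Total matched: 2

2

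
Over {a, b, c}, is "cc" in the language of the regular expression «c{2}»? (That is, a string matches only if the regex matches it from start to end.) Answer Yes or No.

Yes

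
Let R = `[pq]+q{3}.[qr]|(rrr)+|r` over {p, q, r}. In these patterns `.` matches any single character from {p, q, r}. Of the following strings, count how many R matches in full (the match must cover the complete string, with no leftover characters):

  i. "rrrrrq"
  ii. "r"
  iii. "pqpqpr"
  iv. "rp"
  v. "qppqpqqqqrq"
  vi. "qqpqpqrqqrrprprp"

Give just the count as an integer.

2

i → no match
ii → match
iii → no match
iv → no match
v → match
vi → no match
Total matched: 2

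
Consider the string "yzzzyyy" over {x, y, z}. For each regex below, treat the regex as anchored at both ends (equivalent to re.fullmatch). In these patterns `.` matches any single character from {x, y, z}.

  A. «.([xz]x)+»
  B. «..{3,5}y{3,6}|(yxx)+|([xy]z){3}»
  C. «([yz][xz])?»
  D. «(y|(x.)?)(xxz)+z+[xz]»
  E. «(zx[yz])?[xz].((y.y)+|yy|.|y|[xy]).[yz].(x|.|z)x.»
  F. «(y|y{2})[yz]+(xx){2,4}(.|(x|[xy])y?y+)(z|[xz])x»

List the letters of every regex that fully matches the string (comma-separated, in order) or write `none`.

A → no match — must end with "x"
B → match
C → no match
D → no match
E → no match
F → no match — must end with "x"

B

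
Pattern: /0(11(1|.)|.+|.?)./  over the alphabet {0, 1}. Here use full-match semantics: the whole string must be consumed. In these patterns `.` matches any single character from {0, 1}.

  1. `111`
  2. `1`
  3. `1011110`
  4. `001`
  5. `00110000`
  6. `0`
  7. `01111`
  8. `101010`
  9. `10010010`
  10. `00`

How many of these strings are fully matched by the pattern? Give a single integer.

1 → no match — must start with `0`
2 → no match — must start with `0`
3 → no match — must start with `0`
4 → match
5 → match
6 → no match
7 → match
8 → no match — must start with `0`
9 → no match — must start with `0`
10 → match
Total matched: 4

4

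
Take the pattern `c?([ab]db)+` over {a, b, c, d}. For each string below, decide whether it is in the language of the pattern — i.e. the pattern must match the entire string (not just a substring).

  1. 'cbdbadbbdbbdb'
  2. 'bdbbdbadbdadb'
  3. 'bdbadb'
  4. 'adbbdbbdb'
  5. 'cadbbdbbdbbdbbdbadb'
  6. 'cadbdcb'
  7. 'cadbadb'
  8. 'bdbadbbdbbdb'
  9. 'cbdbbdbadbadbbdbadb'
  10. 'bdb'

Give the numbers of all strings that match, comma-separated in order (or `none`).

1 → match
2 → no match
3 → match
4 → match
5 → match
6 → no match — must end with 'db'
7 → match
8 → match
9 → match
10 → match

1, 3, 4, 5, 7, 8, 9, 10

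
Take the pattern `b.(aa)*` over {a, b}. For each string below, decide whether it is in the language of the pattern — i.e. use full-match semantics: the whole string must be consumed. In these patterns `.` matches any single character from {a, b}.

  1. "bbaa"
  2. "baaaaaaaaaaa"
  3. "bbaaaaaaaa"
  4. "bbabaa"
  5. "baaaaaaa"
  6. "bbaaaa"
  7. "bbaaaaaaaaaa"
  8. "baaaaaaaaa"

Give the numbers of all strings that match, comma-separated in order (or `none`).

1 → match
2 → match
3 → match
4 → no match
5 → match
6 → match
7 → match
8 → match

1, 2, 3, 5, 6, 7, 8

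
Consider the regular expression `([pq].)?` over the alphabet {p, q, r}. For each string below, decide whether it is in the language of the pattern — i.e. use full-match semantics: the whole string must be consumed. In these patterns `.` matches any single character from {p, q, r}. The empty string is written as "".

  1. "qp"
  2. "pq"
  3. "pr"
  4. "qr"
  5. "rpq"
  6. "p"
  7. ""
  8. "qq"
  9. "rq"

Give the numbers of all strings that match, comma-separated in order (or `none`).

1. "qp" → match
2. "pq" → match
3. "pr" → match
4. "qr" → match
5. "rpq" → no match
6. "p" → no match
7. "" → match
8. "qq" → match
9. "rq" → no match

1, 2, 3, 4, 7, 8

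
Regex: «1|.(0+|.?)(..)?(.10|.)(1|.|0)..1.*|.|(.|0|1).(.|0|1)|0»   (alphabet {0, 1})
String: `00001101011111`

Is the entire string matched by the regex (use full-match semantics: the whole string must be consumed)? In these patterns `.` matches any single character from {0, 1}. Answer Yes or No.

Yes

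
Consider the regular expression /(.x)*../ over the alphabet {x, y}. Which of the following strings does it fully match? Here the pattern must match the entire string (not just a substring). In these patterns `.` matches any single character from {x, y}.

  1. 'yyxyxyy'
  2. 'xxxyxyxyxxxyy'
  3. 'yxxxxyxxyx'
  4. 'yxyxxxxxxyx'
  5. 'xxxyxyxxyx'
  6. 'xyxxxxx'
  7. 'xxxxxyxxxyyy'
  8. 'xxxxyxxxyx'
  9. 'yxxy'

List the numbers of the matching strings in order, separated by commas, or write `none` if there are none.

8, 9

1 → no match
2 → no match
3 → no match
4 → no match
5 → no match
6 → no match
7 → no match
8 → match
9 → match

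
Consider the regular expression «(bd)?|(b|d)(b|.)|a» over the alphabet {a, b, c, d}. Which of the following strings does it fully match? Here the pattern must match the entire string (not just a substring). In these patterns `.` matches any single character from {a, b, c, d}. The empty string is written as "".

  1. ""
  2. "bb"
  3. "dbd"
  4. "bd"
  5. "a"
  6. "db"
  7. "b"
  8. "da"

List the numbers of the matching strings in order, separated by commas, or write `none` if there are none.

1, 2, 4, 5, 6, 8

1 → match
2 → match
3 → no match
4 → match
5 → match
6 → match
7 → no match
8 → match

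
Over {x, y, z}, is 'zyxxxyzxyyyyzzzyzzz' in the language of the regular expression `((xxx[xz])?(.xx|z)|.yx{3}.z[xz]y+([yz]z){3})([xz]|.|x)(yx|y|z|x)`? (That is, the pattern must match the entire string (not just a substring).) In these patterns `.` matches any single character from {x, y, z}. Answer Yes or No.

Yes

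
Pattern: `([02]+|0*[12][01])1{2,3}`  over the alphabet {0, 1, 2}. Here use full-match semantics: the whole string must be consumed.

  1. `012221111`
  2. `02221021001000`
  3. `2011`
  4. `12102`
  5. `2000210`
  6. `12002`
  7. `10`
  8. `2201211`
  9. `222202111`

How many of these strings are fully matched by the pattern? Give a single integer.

1. `012221111` → no match
2 → no match — must end with `1`
3. `2011` → match
4. `12102` → no match — must end with `1`
5. `2000210` → no match — must end with `1`
6. `12002` → no match — must end with `1`
7. `10` → no match — must end with `1`
8. `2201211` → no match
9. `222202111` → match
Total matched: 2

2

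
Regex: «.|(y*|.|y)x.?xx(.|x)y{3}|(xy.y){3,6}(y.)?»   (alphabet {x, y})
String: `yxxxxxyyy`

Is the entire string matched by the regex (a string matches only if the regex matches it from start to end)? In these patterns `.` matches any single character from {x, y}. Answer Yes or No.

Yes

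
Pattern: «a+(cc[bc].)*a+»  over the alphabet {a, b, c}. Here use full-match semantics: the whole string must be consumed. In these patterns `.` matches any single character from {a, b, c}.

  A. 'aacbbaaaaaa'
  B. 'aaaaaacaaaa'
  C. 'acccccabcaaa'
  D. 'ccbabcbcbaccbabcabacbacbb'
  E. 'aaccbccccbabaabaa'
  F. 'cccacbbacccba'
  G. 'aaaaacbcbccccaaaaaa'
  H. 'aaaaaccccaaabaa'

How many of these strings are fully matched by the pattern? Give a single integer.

A → no match
B → no match
C → no match
D → no match — must start with 'a'
E → no match
F → no match — must start with 'a'
G → no match
H → no match
Total matched: 0

0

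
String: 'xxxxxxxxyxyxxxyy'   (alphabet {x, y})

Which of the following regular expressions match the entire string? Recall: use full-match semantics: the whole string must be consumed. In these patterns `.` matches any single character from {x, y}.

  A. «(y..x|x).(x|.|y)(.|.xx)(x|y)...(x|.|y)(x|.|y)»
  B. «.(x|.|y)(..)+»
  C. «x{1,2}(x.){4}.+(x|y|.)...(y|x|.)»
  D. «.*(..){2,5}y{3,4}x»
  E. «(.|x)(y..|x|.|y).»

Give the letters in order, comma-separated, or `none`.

B, C

A → no match
B → match
C → match
D → no match — must end with 'yx'
E → no match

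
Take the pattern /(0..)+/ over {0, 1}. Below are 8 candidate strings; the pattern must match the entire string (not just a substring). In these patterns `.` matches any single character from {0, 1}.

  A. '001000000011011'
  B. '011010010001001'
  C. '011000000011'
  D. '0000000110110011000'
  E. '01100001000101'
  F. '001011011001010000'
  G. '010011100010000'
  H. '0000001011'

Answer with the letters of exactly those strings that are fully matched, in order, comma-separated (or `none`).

A → match
B → match
C. '011000000011' → match
D → no match
E → no match
F → match
G → no match
H. '0000001011' → no match

A, B, C, F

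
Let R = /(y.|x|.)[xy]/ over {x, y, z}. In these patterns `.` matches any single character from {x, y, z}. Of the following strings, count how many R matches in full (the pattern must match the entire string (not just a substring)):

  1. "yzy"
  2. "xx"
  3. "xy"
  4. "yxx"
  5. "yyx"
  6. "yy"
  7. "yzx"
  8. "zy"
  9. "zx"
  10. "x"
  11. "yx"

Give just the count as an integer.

10

1 → match
2 → match
3 → match
4 → match
5 → match
6 → match
7 → match
8 → match
9 → match
10 → no match
11 → match
Total matched: 10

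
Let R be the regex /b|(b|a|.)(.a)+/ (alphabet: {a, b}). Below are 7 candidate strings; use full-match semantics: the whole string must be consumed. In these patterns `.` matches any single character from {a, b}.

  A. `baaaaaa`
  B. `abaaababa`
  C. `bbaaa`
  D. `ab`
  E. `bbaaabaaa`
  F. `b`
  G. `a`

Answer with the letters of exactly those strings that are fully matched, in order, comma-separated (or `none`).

A, B, C, E, F

A → match
B → match
C → match
D → no match
E → match
F → match
G → no match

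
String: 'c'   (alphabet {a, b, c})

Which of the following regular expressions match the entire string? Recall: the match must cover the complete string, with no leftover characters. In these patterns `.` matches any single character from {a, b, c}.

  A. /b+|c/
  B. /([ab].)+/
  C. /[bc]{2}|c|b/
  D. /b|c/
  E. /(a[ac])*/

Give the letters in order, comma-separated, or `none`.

A, C, D

A → match
B → no match
C → match
D → match
E → no match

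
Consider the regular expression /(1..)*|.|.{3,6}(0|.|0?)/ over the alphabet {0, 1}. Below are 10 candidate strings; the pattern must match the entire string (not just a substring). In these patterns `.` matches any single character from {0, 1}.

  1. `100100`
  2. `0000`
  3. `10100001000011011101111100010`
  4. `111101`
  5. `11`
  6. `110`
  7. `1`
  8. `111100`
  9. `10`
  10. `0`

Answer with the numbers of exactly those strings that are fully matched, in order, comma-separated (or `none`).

1, 2, 4, 6, 7, 8, 10

1 → match
2 → match
3 → no match
4 → match
5 → no match
6 → match
7 → match
8 → match
9 → no match
10 → match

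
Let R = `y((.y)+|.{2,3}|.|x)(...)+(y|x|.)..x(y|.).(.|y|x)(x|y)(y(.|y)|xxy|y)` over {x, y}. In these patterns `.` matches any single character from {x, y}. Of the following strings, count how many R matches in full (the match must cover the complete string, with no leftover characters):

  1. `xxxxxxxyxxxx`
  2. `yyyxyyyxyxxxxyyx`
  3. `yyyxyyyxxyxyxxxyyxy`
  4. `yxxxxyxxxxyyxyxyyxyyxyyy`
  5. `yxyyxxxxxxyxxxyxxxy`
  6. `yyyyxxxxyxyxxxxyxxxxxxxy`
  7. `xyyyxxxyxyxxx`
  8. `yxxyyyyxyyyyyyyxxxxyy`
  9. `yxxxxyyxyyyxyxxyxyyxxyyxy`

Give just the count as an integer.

7

1 → no match — must start with `y`
2 → match
3 → match
4 → match
5 → match
6 → match
7 → no match — must start with `y`
8 → match
9 → match
Total matched: 7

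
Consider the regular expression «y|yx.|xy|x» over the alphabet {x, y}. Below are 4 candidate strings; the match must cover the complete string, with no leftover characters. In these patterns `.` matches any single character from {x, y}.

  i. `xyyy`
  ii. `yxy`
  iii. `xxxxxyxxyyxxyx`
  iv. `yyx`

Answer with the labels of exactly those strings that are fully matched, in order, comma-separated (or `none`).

ii

i → no match
ii → match
iii → no match
iv → no match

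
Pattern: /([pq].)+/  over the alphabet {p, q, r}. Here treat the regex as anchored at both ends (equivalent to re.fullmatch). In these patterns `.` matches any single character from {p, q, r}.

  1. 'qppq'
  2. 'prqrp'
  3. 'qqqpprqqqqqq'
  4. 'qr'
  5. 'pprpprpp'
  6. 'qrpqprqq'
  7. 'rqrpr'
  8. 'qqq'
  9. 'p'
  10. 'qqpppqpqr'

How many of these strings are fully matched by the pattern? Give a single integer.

4

1. 'qppq' → match
2. 'prqrp' → no match
3. 'qqqpprqqqqqq' → match
4. 'qr' → match
5. 'pprpprpp' → no match
6. 'qrpqprqq' → match
7. 'rqrpr' → no match
8. 'qqq' → no match
9. 'p' → no match
10. 'qqpppqpqr' → no match
Total matched: 4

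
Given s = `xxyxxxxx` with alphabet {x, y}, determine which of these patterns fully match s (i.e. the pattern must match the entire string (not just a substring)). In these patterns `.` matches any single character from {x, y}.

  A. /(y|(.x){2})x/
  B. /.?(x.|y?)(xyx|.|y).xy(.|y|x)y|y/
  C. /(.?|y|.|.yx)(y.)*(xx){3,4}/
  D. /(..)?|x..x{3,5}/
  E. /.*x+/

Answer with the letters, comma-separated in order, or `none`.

D, E

A → no match
B → no match — must end with `y`
C → no match
D → match
E → match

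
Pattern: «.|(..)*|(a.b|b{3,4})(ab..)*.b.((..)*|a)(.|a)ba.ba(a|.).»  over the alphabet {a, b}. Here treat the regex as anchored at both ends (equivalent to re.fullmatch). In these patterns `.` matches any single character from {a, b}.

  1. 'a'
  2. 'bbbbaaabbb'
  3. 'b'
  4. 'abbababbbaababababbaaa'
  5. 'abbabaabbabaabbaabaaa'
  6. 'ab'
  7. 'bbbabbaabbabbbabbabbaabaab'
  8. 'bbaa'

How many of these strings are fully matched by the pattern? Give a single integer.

7

1 → match
2 → match
3 → match
4 → match
5 → no match
6 → match
7 → match
8 → match
Total matched: 7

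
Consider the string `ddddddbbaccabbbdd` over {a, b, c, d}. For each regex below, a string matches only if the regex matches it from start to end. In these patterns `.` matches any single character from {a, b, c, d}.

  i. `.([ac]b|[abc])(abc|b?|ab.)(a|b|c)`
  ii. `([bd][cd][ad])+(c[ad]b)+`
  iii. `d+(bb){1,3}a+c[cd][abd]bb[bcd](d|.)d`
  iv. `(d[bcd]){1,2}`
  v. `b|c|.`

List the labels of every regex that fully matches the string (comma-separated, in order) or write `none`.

iii

i → no match
ii → no match — must end with `b`
iii → match
iv → no match
v → no match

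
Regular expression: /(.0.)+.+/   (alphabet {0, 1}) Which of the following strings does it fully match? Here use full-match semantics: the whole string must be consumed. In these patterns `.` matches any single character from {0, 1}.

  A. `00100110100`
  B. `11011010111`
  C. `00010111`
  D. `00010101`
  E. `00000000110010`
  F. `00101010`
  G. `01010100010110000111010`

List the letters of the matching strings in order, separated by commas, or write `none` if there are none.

A → match
B → no match
C → match
D → match
E → match
F → match
G → no match

A, C, D, E, F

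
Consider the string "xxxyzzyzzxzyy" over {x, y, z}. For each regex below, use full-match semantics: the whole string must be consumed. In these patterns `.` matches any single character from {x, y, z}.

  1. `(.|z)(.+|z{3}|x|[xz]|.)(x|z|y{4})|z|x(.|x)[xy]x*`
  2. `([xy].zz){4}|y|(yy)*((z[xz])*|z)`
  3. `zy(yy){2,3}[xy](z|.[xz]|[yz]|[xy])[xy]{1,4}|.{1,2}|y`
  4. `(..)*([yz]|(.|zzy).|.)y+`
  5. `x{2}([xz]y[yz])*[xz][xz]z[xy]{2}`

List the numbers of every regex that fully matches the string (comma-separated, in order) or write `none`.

1 → no match
2 → no match
3 → no match
4 → match
5 → match

4, 5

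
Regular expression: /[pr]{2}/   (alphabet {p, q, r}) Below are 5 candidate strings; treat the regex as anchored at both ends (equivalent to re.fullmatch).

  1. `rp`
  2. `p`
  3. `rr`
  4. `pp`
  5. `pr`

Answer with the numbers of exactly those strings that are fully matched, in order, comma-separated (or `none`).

1. `rp` → match
2. `p` → no match
3. `rr` → match
4. `pp` → match
5. `pr` → match

1, 3, 4, 5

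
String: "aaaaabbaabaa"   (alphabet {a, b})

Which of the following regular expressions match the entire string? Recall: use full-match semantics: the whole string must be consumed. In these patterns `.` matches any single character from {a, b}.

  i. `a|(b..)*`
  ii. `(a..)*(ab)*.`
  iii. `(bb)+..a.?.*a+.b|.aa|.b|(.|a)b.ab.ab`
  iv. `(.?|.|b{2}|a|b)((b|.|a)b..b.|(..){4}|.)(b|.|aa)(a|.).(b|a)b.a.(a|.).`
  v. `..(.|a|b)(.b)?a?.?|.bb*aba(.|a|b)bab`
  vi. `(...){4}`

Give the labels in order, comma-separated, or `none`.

i → no match
ii → no match
iii → no match
iv → match
v → no match
vi → match

iv, vi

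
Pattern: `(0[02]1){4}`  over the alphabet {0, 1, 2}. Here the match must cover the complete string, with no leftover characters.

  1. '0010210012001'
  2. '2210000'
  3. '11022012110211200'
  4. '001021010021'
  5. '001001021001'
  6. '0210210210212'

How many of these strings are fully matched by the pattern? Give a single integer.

1 → no match
2 → no match — must start with '0'
3 → no match — must start with '0'
4 → no match
5 → match
6 → no match — must end with '1'
Total matched: 1

1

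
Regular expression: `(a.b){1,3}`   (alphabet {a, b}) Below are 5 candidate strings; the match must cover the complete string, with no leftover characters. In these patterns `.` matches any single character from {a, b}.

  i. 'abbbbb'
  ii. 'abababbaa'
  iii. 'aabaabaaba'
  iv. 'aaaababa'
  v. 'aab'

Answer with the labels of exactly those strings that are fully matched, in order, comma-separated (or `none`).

i → no match
ii → no match — must end with 'b'
iii → no match — must end with 'b'
iv → no match — must end with 'b'
v → match

v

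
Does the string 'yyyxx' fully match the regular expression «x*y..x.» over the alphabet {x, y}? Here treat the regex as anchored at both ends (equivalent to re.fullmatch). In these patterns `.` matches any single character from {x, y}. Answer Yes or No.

Yes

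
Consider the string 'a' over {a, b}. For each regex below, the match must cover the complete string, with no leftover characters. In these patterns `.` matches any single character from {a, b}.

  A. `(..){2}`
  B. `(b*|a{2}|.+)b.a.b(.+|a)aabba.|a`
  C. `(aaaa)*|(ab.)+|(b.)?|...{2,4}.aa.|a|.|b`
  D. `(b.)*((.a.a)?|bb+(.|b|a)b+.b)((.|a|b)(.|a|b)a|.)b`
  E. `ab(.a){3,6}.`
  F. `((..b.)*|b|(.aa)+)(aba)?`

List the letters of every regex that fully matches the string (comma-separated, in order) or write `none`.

B, C

A → no match
B → match
C → match
D → no match — must end with 'b'
E → no match — must start with 'ab'
F → no match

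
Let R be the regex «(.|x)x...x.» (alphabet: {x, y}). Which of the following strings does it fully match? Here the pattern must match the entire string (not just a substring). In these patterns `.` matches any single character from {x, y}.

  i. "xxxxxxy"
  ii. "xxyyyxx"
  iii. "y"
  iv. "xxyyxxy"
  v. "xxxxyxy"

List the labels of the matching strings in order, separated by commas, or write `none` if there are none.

i, ii, iv, v

i. "xxxxxxy" → match
ii. "xxyyyxx" → match
iii. "y" → no match
iv. "xxyyxxy" → match
v. "xxxxyxy" → match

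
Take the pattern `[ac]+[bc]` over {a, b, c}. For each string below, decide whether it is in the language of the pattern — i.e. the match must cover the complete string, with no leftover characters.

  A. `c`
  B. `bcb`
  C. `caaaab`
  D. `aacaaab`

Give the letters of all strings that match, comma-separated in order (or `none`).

C, D

A. `c` → no match
B. `bcb` → no match
C. `caaaab` → match
D. `aacaaab` → match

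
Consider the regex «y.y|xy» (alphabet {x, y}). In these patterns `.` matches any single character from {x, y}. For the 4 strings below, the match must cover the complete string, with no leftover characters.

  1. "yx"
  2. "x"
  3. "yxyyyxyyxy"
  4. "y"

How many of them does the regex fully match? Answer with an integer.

0

1. "yx" → no match
2. "x" → no match
3. "yxyyyxyyxy" → no match
4. "y" → no match
Total matched: 0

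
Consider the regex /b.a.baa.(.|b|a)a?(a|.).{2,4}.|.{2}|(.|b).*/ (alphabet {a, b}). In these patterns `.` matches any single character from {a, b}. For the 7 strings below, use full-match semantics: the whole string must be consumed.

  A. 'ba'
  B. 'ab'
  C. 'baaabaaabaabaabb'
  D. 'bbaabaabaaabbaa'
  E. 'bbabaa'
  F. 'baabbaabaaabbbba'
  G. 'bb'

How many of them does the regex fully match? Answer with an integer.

7

A → match
B → match
C → match
D → match
E → match
F → match
G → match
Total matched: 7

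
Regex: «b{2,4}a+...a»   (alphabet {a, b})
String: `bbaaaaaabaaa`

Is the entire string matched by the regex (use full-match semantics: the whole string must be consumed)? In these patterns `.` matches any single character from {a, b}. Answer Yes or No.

Yes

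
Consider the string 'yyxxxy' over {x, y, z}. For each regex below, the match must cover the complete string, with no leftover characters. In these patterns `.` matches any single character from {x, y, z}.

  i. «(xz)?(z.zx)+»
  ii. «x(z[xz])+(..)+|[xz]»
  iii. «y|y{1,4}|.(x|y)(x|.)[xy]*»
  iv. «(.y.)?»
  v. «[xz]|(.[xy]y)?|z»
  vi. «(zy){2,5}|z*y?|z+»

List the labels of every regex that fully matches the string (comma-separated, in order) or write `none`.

i → no match — must end with 'zx'
ii → no match
iii → match
iv → no match
v → no match
vi → no match

iii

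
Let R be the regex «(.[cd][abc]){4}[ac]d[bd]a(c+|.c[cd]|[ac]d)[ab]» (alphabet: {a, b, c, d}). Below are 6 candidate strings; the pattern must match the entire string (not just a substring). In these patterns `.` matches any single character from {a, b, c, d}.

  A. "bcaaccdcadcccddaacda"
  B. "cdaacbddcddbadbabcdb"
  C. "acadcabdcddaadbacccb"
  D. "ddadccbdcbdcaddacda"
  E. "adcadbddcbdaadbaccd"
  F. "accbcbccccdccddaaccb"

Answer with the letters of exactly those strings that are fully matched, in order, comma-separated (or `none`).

A → match
B → match
C → match
D → match
E → no match
F → match

A, B, C, D, F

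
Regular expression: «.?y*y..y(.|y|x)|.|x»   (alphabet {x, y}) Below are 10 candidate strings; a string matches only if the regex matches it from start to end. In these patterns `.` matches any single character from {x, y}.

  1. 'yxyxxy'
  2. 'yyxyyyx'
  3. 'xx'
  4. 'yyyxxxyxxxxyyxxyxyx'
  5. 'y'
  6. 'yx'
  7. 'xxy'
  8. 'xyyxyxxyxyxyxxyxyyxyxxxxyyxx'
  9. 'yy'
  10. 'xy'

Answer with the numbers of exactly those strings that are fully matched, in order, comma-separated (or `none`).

5

1 → no match
2 → no match
3 → no match
4 → no match
5 → match
6 → no match
7 → no match
8 → no match
9 → no match
10 → no match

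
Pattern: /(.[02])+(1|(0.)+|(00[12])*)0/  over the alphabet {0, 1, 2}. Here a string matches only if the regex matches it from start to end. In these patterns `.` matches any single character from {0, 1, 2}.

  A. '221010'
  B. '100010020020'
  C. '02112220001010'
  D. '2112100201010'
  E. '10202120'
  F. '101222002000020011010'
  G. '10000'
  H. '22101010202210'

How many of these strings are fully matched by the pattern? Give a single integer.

4

A → match
B → match
C → no match
D → no match
E → no match
F → no match
G → match
H → match
Total matched: 4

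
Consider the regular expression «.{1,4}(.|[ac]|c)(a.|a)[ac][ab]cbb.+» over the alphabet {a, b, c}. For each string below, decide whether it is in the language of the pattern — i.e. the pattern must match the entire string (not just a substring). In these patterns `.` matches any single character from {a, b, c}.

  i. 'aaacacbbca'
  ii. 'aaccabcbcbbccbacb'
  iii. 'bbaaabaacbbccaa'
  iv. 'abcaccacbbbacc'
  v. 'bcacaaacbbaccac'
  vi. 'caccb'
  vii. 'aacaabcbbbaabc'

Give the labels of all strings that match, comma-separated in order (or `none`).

i → match
ii → match
iii → match
iv → match
v → match
vi → no match
vii → match

i, ii, iii, iv, v, vii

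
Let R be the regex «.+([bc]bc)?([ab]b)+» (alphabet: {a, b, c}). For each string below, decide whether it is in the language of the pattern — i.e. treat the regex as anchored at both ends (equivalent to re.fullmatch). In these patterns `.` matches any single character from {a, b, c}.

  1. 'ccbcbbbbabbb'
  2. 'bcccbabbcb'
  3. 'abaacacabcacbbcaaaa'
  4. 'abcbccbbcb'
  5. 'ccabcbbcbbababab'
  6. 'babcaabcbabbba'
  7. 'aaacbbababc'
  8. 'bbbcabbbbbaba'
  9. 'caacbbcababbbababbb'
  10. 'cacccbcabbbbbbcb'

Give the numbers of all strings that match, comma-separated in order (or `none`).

1, 5, 9

1 → match
2 → no match
3 → no match — must end with 'b'
4 → no match
5 → match
6 → no match — must end with 'b'
7 → no match — must end with 'b'
8 → no match — must end with 'b'
9 → match
10 → no match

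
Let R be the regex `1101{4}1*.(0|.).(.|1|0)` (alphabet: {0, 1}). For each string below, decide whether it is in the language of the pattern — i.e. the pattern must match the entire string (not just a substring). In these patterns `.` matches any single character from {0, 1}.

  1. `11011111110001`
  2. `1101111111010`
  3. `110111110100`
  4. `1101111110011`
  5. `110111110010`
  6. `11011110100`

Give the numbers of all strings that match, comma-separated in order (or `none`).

1, 2, 3, 4, 5, 6

1 → match
2 → match
3 → match
4 → match
5 → match
6 → match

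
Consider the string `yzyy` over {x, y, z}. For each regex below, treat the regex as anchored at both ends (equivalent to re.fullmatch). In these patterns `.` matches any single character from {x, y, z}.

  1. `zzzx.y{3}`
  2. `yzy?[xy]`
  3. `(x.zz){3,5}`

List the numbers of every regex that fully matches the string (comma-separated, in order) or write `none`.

1 → no match — must start with `zzzx`
2 → match
3 → no match — must start with `x`

2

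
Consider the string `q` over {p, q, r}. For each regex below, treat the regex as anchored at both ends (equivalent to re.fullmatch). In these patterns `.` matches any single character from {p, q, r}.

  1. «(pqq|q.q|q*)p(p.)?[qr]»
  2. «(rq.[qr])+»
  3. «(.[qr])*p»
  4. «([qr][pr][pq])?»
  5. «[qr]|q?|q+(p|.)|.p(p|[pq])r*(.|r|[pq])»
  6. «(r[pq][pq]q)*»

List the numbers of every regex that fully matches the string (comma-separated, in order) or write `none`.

5

1 → no match
2 → no match — must start with `rq`
3 → no match — must end with `p`
4 → no match
5 → match
6 → no match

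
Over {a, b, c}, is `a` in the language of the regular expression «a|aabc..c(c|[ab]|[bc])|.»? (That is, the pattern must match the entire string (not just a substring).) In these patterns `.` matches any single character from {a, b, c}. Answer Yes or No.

Yes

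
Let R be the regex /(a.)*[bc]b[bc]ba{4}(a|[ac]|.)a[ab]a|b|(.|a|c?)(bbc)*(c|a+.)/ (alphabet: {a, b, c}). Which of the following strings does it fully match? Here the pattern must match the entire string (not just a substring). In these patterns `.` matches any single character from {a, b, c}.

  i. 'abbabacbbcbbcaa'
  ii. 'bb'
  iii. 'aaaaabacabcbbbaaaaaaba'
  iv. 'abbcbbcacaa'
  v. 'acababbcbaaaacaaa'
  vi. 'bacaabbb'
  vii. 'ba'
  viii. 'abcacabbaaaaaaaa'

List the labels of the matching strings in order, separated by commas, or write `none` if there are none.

iii

i → no match
ii → no match
iii → match
iv → no match
v → no match
vi → no match
vii → no match
viii → no match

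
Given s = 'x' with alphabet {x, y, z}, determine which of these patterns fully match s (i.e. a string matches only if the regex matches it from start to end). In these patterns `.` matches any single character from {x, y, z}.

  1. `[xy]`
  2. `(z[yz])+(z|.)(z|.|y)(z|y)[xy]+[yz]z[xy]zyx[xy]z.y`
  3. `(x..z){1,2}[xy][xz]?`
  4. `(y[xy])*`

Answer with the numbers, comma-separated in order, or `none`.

1 → match
2 → no match — must start with 'z'
3 → no match
4 → no match

1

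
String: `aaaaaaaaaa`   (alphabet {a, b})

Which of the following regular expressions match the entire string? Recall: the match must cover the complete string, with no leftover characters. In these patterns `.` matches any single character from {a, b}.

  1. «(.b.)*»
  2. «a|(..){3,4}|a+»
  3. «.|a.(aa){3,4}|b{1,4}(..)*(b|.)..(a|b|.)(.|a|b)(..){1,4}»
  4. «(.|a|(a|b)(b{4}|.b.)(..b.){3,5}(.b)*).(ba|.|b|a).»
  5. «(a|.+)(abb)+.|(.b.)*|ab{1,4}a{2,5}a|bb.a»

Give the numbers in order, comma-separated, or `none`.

1 → no match
2 → match
3 → match
4 → no match
5 → no match

2, 3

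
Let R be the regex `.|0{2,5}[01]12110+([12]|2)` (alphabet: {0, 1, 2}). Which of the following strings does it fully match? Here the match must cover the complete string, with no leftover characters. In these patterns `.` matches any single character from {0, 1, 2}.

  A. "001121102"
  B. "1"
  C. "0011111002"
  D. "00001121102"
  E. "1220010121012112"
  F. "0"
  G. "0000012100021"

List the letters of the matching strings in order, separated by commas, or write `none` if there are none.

A, B, D, F

A → match
B → match
C → no match
D → match
E → no match
F → match
G → no match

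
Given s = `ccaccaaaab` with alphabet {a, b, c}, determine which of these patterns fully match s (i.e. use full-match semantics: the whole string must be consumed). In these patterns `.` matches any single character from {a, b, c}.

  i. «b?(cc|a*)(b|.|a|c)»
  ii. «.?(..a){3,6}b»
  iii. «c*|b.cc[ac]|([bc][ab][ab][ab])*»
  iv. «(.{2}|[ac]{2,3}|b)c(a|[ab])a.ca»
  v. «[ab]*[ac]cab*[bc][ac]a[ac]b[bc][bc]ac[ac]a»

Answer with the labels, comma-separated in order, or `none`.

ii

i → no match
ii → match
iii → no match
iv → no match — must end with `ca`
v → no match — must end with `a`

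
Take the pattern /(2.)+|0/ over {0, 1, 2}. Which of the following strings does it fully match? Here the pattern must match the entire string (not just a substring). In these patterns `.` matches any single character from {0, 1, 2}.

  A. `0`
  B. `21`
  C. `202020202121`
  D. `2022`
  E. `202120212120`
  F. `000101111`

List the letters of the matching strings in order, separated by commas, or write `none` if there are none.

A, B, C, D, E

A → match
B → match
C → match
D → match
E → match
F → no match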